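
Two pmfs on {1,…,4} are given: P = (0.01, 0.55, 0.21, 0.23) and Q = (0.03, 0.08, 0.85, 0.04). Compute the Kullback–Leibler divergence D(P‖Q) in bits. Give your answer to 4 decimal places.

1.6707 bits

D(P‖Q) = Σ p·log₂(p/q).
  0.01·log₂(0.01/0.03) = -0.01585
  0.55·log₂(0.55/0.08) = 1.52975
  0.21·log₂(0.21/0.85) = -0.42359
  0.23·log₂(0.23/0.04) = 0.58042
D(P‖Q) = 1.6707 bits.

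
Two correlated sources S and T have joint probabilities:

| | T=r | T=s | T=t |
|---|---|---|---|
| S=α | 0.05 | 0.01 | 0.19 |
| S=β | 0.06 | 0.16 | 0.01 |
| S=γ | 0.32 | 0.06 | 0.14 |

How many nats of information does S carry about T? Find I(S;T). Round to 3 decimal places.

0.264 nats

Marginals: p(S) = (0.2500, 0.2300, 0.5200), p(T) = (0.4300, 0.2300, 0.3400).
I(S;T) = Σ p(x,y)·ln[p(x,y)/(p(x)p(y))].
  (α,r): 0.05·ln(0.4651) = -0.0383
  (α,s): 0.01·ln(0.1739) = -0.0175
  (α,t): 0.19·ln(2.2353) = 0.1528
  (β,r): 0.06·ln(0.6067) = -0.0300
  (β,s): 0.16·ln(3.0246) = 0.1771
  (β,t): 0.01·ln(0.1279) = -0.0206
  (γ,r): 0.32·ln(1.4311) = 0.1147
  (γ,s): 0.06·ln(0.5017) = -0.0414
  (γ,t): 0.14·ln(0.7919) = -0.0327
Sum = 0.264 nats.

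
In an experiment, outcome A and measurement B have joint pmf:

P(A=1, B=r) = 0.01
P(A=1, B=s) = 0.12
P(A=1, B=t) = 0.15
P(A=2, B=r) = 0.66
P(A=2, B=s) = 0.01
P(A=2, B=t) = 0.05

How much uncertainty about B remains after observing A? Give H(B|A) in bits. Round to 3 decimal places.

0.667 bits

Marginals: p(A) = (0.2800, 0.7200), p(B) = (0.6700, 0.1300, 0.2000).
H(B|A) = Σ p(A) · H(B|A=·).
  A=1: p=0.2800, H(B|A=1) = 1.1780
  A=2: p=0.7200, H(B|A=2) = 0.4680
Weighted sum = 0.667 bits.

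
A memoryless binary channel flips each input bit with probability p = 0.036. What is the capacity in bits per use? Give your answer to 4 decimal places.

Binary symmetric channel: C = 1 − h₂(ε) where h₂ is the binary entropy function.
h₂(0.036) = −0.036·log₂0.036 − 0.964·log₂0.964 = 0.2236.
C = 1 − 0.2236 = 0.7764 bits per channel use.

0.7764 bits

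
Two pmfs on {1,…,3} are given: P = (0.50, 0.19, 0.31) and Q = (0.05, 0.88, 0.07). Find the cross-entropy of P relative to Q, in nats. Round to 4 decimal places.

H(P,Q) = −Σ p·ln q.
  −0.50·ln(0.05) = 1.49787
  −0.19·ln(0.88) = 0.02429
  −0.31·ln(0.07) = 0.82437
H(P,Q) = 2.3465 nats.

2.3465 nats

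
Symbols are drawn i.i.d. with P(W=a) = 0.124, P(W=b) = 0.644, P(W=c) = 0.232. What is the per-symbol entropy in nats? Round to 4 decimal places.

0.8812 nats

H(W) = −Σ p·ln p.
  −(0.124)·ln(0.124) = 0.25885
  −(0.644)·ln(0.644) = 0.28340
  −(0.232)·ln(0.232) = 0.33896
Sum: 0.25885 + 0.28340 + 0.33896 = 0.8812 nats.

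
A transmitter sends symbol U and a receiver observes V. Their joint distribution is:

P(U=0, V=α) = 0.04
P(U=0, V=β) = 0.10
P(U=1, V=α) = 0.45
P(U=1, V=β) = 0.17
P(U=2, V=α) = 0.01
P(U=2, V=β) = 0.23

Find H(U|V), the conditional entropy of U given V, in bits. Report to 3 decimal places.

1.025 bits

Chain rule: H(U|V) = H(U,V) − H(V).
Marginals: p(U) = (0.1400, 0.6200, 0.2400), p(V) = (0.5000, 0.5000).
H(U,V) = 2.0250 bits; H(V) = 1.0000 bits.
H(U|V) = 2.0250 − 1.0000 = 1.025 bits.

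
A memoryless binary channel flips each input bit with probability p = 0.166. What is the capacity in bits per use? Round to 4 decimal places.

Binary symmetric channel: C = 1 − h₂(ε) where h₂ is the binary entropy function.
h₂(0.166) = −0.166·log₂0.166 − 0.834·log₂0.834 = 0.6485.
C = 1 − 0.6485 = 0.3515 bits per channel use.

0.3515 bits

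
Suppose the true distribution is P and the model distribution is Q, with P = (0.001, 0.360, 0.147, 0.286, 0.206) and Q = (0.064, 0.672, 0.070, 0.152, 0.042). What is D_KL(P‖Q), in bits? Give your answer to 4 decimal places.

0.5606 bits

D(P‖Q) = Σ p·log₂(p/q).
  0.001·log₂(0.001/0.064) = -0.00600
  0.360·log₂(0.360/0.672) = -0.32417
  0.147·log₂(0.147/0.070) = 0.15735
  0.286·log₂(0.286/0.152) = 0.26082
  0.206·log₂(0.206/0.042) = 0.47260
D(P‖Q) = 0.5606 bits.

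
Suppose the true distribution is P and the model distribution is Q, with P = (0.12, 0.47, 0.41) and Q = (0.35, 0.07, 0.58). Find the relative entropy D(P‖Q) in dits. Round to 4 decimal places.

D(P‖Q) = Σ p·log₁₀(p/q).
  0.12·log₁₀(0.12/0.35) = -0.05579
  0.47·log₁₀(0.47/0.07) = 0.38869
  0.41·log₁₀(0.41/0.58) = -0.06176
D(P‖Q) = 0.2711 dits.

0.2711 dits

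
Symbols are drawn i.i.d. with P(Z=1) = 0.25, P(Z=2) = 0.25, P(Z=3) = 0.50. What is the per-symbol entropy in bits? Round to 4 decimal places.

1.5000 bits

H(Z) = −Σ p·log₂ p.
  −(0.25)·log₂(0.25) = 0.50000
  −(0.25)·log₂(0.25) = 0.50000
  −(0.50)·log₂(0.50) = 0.50000
Sum: 0.50000 + 0.50000 + 0.50000 = 1.5000 bits.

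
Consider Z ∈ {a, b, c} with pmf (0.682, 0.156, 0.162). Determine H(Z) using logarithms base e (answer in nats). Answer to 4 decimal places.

0.8457 nats

H(Z) = −Σ p·ln p.
  −(0.682)·ln(0.682) = 0.26102
  −(0.156)·ln(0.156) = 0.28983
  −(0.162)·ln(0.162) = 0.29487
Sum: 0.26102 + 0.28983 + 0.29487 = 0.8457 nats.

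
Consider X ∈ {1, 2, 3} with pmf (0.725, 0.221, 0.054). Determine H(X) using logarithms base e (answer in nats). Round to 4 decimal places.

H(X) = −Σ p·ln p.
  −(0.725)·ln(0.725) = 0.23315
  −(0.221)·ln(0.221) = 0.33362
  −(0.054)·ln(0.054) = 0.15761
Sum: 0.23315 + 0.33362 + 0.15761 = 0.7244 nats.

0.7244 nats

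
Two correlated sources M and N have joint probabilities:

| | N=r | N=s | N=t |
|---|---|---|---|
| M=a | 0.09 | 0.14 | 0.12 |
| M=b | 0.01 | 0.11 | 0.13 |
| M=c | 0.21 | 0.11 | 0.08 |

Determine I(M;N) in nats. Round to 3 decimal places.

Marginals: p(M) = (0.3500, 0.2500, 0.4000), p(N) = (0.3100, 0.3600, 0.3300).
I(M;N) = Σ p(x,y)·ln[p(x,y)/(p(x)p(y))].
  (a,r): 0.09·ln(0.8295) = -0.0168
  (a,s): 0.14·ln(1.1111) = 0.0148
  (a,t): 0.12·ln(1.0390) = 0.0046
  (b,r): 0.01·ln(0.1290) = -0.0205
  (b,s): 0.11·ln(1.2222) = 0.0221
  (b,t): 0.13·ln(1.5758) = 0.0591
  (c,r): 0.21·ln(1.6935) = 0.1106
  (c,s): 0.11·ln(0.7639) = -0.0296
  (c,t): 0.08·ln(0.6061) = -0.0401
Sum = 0.104 nats.

0.104 nats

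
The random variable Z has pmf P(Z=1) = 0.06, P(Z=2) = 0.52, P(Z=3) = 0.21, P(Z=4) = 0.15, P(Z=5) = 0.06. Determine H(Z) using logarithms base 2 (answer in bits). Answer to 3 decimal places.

H(Z) = −Σ p·log₂ p.
  −(0.06)·log₂(0.06) = 0.2435
  −(0.52)·log₂(0.52) = 0.4906
  −(0.21)·log₂(0.21) = 0.4728
  −(0.15)·log₂(0.15) = 0.4105
  −(0.06)·log₂(0.06) = 0.2435
Sum: 0.2435 + 0.4906 + 0.4728 + 0.4105 + 0.2435 = 1.861 bits.

1.861 bits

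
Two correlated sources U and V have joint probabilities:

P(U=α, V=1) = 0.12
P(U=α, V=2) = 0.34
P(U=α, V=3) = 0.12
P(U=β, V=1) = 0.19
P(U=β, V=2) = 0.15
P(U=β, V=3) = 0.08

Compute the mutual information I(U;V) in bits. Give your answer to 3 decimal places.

Marginals: p(U) = (0.5800, 0.4200), p(V) = (0.3100, 0.4900, 0.2000).
I(U;V) = Σ p(x,y)·log₂[p(x,y)/(p(x)p(y))].
  (α,1): 0.12·log₂(0.6674) = -0.0700
  (α,2): 0.34·log₂(1.1963) = 0.0879
  (α,3): 0.12·log₂(1.0345) = 0.0059
  (β,1): 0.19·log₂(1.4593) = 0.1036
  (β,2): 0.15·log₂(0.7289) = -0.0684
  (β,3): 0.08·log₂(0.9524) = -0.0056
Sum = 0.053 bits.

0.053 bits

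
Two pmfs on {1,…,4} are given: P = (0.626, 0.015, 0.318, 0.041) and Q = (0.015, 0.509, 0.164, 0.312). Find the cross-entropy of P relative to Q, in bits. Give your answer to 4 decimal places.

4.7058 bits

H(P,Q) = −Σ p·log₂ q.
  −0.626·log₂(0.015) = 3.79287
  −0.015·log₂(0.509) = 0.01461
  −0.318·log₂(0.164) = 0.82942
  −0.041·log₂(0.312) = 0.06890
H(P,Q) = 4.7058 bits.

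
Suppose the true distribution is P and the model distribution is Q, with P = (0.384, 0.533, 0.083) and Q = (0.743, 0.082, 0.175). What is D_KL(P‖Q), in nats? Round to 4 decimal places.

0.6823 nats

D(P‖Q) = Σ p·ln(p/q).
  0.384·ln(0.384/0.743) = -0.25346
  0.533·ln(0.533/0.082) = 0.99767
  0.083·ln(0.083/0.175) = -0.06191
D(P‖Q) = 0.6823 nats.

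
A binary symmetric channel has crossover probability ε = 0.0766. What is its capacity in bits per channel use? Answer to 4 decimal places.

0.6099 bits

Binary symmetric channel: C = 1 − h₂(ε) where h₂ is the binary entropy function.
h₂(0.0766) = −0.0766·log₂0.0766 − 0.9234·log₂0.9234 = 0.3901.
C = 1 − 0.3901 = 0.6099 bits per channel use.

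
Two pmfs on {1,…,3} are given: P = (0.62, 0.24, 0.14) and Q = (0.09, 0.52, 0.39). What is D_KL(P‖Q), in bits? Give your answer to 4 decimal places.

1.2516 bits

D(P‖Q) = Σ p·log₂(p/q).
  0.62·log₂(0.62/0.09) = 1.72625
  0.24·log₂(0.24/0.52) = -0.26771
  0.14·log₂(0.14/0.39) = -0.20693
D(P‖Q) = 1.2516 bits.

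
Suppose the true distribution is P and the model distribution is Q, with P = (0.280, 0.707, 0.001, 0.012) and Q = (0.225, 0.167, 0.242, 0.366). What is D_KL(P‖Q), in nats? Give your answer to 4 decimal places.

D(P‖Q) = Σ p·ln(p/q).
  0.280·ln(0.280/0.225) = 0.06123
  0.707·ln(0.707/0.167) = 1.02023
  0.001·ln(0.001/0.242) = -0.00549
  0.012·ln(0.012/0.366) = -0.04101
D(P‖Q) = 1.0350 nats.

1.0350 nats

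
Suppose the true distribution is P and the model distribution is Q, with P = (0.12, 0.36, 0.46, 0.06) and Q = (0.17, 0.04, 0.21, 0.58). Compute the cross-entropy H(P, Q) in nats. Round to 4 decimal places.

2.1220 nats

H(P,Q) = −Σ p·ln q.
  −0.12·ln(0.17) = 0.21263
  −0.36·ln(0.04) = 1.15880
  −0.46·ln(0.21) = 0.71790
  −0.06·ln(0.58) = 0.03268
H(P,Q) = 2.1220 nats.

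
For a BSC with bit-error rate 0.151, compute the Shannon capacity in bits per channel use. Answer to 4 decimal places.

Binary symmetric channel: C = 1 − h₂(ε) where h₂ is the binary entropy function.
h₂(0.151) = −0.151·log₂0.151 − 0.849·log₂0.849 = 0.6123.
C = 1 − 0.6123 = 0.3877 bits per channel use.

0.3877 bits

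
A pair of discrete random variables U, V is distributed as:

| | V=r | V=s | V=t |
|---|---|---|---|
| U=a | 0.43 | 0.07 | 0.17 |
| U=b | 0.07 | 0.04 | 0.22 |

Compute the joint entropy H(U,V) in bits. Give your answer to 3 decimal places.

H(U,V) = −Σ p(x,y)·log₂ p(x,y) over all 6 cells.
  cell (a,r): −0.43·log₂0.43 = 0.5236
  cell (a,s): −0.07·log₂0.07 = 0.2686
  cell (a,t): −0.17·log₂0.17 = 0.4346
  cell (b,r): −0.07·log₂0.07 = 0.2686
  cell (b,s): −0.04·log₂0.04 = 0.1858
  cell (b,t): −0.22·log₂0.22 = 0.4806
Sum = 2.162 bits.

2.162 bits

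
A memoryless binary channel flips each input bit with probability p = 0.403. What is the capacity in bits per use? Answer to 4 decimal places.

Binary symmetric channel: C = 1 − h₂(ε) where h₂ is the binary entropy function.
h₂(0.403) = −0.403·log₂0.403 − 0.597·log₂0.597 = 0.9727.
C = 1 − 0.9727 = 0.0273 bits per channel use.

0.0273 bits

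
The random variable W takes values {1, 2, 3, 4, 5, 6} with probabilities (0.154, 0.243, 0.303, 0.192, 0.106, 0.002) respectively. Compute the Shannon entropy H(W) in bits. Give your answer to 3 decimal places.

H(W) = −Σ p·log₂ p.
  −(0.154)·log₂(0.154) = 0.4156
  −(0.243)·log₂(0.243) = 0.4960
  −(0.303)·log₂(0.303) = 0.5220
  −(0.192)·log₂(0.192) = 0.4571
  −(0.106)·log₂(0.106) = 0.3432
  −(0.002)·log₂(0.002) = 0.0179
Sum: 0.4156 + 0.4960 + 0.5220 + 0.4571 + 0.3432 + 0.0179 = 2.252 bits.

2.252 bits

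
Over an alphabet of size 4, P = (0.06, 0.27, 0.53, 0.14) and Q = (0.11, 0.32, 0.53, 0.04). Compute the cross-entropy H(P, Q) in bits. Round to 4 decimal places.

H(P,Q) = −Σ p·log₂ q.
  −0.06·log₂(0.11) = 0.19107
  −0.27·log₂(0.32) = 0.44384
  −0.53·log₂(0.53) = 0.48545
  −0.14·log₂(0.04) = 0.65014
H(P,Q) = 1.7705 bits.

1.7705 bits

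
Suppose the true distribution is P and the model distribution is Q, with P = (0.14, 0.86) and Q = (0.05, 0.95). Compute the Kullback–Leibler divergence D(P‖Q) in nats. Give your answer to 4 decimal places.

0.0586 nats

D(P‖Q) = Σ p·ln(p/q).
  0.14·ln(0.14/0.05) = 0.14415
  0.86·ln(0.86/0.95) = -0.08560
D(P‖Q) = 0.0586 nats.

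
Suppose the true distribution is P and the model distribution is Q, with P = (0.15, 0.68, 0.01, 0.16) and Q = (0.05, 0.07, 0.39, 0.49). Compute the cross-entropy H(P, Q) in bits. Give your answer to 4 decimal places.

H(P,Q) = −Σ p·log₂ q.
  −0.15·log₂(0.05) = 0.64829
  −0.68·log₂(0.07) = 2.60882
  −0.01·log₂(0.39) = 0.01358
  −0.16·log₂(0.49) = 0.16466
H(P,Q) = 3.4354 bits.

3.4354 bits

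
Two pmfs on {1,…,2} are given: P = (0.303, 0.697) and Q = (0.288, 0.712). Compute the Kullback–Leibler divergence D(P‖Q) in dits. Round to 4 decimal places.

D(P‖Q) = Σ p·log₁₀(p/q).
  0.303·log₁₀(0.303/0.288) = 0.00668
  0.697·log₁₀(0.697/0.712) = -0.00645
D(P‖Q) = 0.0002 dits.

0.0002 dits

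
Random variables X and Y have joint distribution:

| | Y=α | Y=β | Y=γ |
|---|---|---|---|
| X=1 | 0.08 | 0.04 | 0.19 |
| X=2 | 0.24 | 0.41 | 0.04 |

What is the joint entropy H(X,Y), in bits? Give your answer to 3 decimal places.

H(X,Y) = −Σ p(x,y)·log₂ p(x,y) over all 6 cells.
  cell (1,α): −0.08·log₂0.08 = 0.2915
  cell (1,β): −0.04·log₂0.04 = 0.1858
  cell (1,γ): −0.19·log₂0.19 = 0.4552
  cell (2,α): −0.24·log₂0.24 = 0.4941
  cell (2,β): −0.41·log₂0.41 = 0.5274
  cell (2,γ): −0.04·log₂0.04 = 0.1858
Sum = 2.140 bits.

2.140 bits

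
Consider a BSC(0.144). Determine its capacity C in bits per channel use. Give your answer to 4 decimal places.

Binary symmetric channel: C = 1 − h₂(ε) where h₂ is the binary entropy function.
h₂(0.144) = −0.144·log₂0.144 − 0.856·log₂0.856 = 0.5946.
C = 1 − 0.5946 = 0.4054 bits per channel use.

0.4054 bits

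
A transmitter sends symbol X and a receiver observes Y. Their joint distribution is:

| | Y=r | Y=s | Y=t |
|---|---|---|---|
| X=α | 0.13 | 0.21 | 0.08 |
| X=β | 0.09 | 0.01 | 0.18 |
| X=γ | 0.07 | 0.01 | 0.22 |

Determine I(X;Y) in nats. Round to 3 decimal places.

Marginals: p(X) = (0.4200, 0.2800, 0.3000), p(Y) = (0.2900, 0.2300, 0.4800).
I(X;Y) = H(X) + H(Y) − H(X,Y).
H(X) = 1.0820, H(Y) = 1.0493, H(X,Y) = 1.9318.
I(X;Y) = 1.0820 + 1.0493 − 1.9318 = 0.200 nats.

0.200 nats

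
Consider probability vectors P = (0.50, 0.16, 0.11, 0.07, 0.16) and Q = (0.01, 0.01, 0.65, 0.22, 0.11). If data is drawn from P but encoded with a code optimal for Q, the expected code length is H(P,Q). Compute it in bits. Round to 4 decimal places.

5.1157 bits

H(P,Q) = −Σ p·log₂ q.
  −0.50·log₂(0.01) = 3.32193
  −0.16·log₂(0.01) = 1.06302
  −0.11·log₂(0.65) = 0.06836
  −0.07·log₂(0.22) = 0.15291
  −0.16·log₂(0.11) = 0.50951
H(P,Q) = 5.1157 bits.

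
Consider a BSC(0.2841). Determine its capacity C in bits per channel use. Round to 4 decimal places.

0.1390 bits

Binary symmetric channel: C = 1 − h₂(ε) where h₂ is the binary entropy function.
h₂(0.2841) = −0.2841·log₂0.2841 − 0.7159·log₂0.7159 = 0.8610.
C = 1 − 0.8610 = 0.1390 bits per channel use.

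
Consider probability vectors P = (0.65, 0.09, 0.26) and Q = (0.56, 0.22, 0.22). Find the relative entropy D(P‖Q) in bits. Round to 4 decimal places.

D(P‖Q) = Σ p·log₂(p/q).
  0.65·log₂(0.65/0.56) = 0.13976
  0.09·log₂(0.09/0.22) = -0.11606
  0.26·log₂(0.26/0.22) = 0.06266
D(P‖Q) = 0.0864 bits.

0.0864 bits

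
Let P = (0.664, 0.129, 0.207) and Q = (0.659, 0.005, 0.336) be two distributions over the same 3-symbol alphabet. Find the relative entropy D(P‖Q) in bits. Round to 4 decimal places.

D(P‖Q) = Σ p·log₂(p/q).
  0.664·log₂(0.664/0.659) = 0.00724
  0.129·log₂(0.129/0.005) = 0.60492
  0.207·log₂(0.207/0.336) = -0.14466
D(P‖Q) = 0.4675 bits.

0.4675 bits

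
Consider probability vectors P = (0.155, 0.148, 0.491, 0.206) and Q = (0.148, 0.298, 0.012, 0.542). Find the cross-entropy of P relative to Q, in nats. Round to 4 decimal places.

H(P,Q) = −Σ p·ln q.
  −0.155·ln(0.148) = 0.29613
  −0.148·ln(0.298) = 0.17918
  −0.491·ln(0.012) = 2.17162
  −0.206·ln(0.542) = 0.12617
H(P,Q) = 2.7731 nats.

2.7731 nats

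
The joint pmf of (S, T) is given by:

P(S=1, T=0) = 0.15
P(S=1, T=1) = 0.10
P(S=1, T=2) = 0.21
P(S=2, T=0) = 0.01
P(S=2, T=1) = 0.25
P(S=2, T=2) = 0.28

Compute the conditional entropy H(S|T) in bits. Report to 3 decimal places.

Chain rule: H(S|T) = H(S,T) − H(T).
Marginals: p(S) = (0.4600, 0.5400), p(T) = (0.1600, 0.3500, 0.4900).
H(S,T) = 2.2962 bits; H(T) = 1.4574 bits.
H(S|T) = 2.2962 − 1.4574 = 0.839 bits.

0.839 bits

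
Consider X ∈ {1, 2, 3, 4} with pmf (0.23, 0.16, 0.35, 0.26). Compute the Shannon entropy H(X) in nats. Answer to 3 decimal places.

H(X) = −Σ p·ln p.
  −(0.23)·ln(0.23) = 0.3380
  −(0.16)·ln(0.16) = 0.2932
  −(0.35)·ln(0.35) = 0.3674
  −(0.26)·ln(0.26) = 0.3502
Sum: 0.3380 + 0.2932 + 0.3674 + 0.3502 = 1.349 nats.

1.349 nats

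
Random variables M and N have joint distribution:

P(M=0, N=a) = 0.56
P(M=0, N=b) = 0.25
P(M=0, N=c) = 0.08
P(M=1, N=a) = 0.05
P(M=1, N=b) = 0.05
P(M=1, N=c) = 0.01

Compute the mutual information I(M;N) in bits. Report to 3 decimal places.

0.010 bits

Marginals: p(M) = (0.8900, 0.1100), p(N) = (0.6100, 0.3000, 0.0900).
I(M;N) = H(M) + H(N) − H(M,N).
H(M) = 0.4999, H(N) = 1.2687, H(M,N) = 1.7586.
I(M;N) = 0.4999 + 1.2687 − 1.7586 = 0.010 bits.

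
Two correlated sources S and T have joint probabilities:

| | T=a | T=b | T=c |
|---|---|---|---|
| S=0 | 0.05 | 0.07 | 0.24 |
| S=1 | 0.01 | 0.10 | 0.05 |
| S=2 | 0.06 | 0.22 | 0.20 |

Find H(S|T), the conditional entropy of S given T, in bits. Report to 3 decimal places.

1.381 bits

Marginals: p(S) = (0.3600, 0.1600, 0.4800), p(T) = (0.1200, 0.3900, 0.4900).
H(S|T) = Σ p(T) · H(S|T=·).
  T=a: p=0.1200, H(S|T=a) = 1.3250
  T=b: p=0.3900, H(S|T=b) = 1.4142
  T=c: p=0.4900, H(S|T=c) = 1.3680
Weighted sum = 1.381 bits.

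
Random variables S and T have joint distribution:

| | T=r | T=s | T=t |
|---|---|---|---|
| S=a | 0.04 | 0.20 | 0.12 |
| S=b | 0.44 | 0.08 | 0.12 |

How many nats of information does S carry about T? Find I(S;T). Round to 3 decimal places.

Marginals: p(S) = (0.3600, 0.6400), p(T) = (0.4800, 0.2800, 0.2400).
I(S;T) = Σ p(x,y)·ln[p(x,y)/(p(x)p(y))].
  (a,r): 0.04·ln(0.2315) = -0.0585
  (a,s): 0.20·ln(1.9841) = 0.1370
  (a,t): 0.12·ln(1.3889) = 0.0394
  (b,r): 0.44·ln(1.4323) = 0.1581
  (b,s): 0.08·ln(0.4464) = -0.0645
  (b,t): 0.12·ln(0.7812) = -0.0296
Sum = 0.182 nats.

0.182 nats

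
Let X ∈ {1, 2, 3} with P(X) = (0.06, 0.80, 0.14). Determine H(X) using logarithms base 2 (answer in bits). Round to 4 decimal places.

0.8982 bits

H(X) = −Σ p·log₂ p.
  −(0.06)·log₂(0.06) = 0.24353
  −(0.80)·log₂(0.80) = 0.25754
  −(0.14)·log₂(0.14) = 0.39711
Sum: 0.24353 + 0.25754 + 0.39711 = 0.8982 bits.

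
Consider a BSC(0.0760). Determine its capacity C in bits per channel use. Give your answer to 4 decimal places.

Binary symmetric channel: C = 1 − h₂(ε) where h₂ is the binary entropy function.
h₂(0.0760) = −0.0760·log₂0.0760 − 0.9240·log₂0.9240 = 0.3879.
C = 1 − 0.3879 = 0.6121 bits per channel use.

0.6121 bits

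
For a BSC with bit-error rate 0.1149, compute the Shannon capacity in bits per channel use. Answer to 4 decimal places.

0.4855 bits

Binary symmetric channel: C = 1 − h₂(ε) where h₂ is the binary entropy function.
h₂(0.1149) = −0.1149·log₂0.1149 − 0.8851·log₂0.8851 = 0.5145.
C = 1 − 0.5145 = 0.4855 bits per channel use.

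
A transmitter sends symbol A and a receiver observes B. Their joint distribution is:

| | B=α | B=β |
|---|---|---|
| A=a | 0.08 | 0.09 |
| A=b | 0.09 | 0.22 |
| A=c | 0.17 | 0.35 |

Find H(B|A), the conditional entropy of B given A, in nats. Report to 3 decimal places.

Marginals: p(A) = (0.1700, 0.3100, 0.5200), p(B) = (0.3400, 0.6600).
H(B|A) = Σ p(A) · H(B|A=·).
  A=a: p=0.1700, H(B|A=a) = 0.6914
  A=b: p=0.3100, H(B|A=b) = 0.6024
  A=c: p=0.5200, H(B|A=c) = 0.6320
Weighted sum = 0.633 nats.

0.633 nats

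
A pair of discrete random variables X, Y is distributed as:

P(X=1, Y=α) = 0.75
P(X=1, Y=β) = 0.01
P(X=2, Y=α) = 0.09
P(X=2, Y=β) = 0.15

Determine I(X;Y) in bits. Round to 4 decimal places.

Marginals: p(X) = (0.7600, 0.2400), p(Y) = (0.8400, 0.1600).
I(X;Y) = H(X) + H(Y) − H(X,Y).
H(X) = 0.7950, H(Y) = 0.6343, H(X,Y) = 1.1009.
I(X;Y) = 0.7950 + 0.6343 − 1.1009 = 0.3284 bits.

0.3284 bits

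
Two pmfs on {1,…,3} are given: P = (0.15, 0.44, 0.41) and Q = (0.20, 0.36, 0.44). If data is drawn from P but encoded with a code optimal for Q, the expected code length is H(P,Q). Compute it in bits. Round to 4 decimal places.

1.4824 bits

H(P,Q) = −Σ p·log₂ q.
  −0.15·log₂(0.20) = 0.34829
  −0.44·log₂(0.36) = 0.64853
  −0.41·log₂(0.44) = 0.48561
H(P,Q) = 1.4824 bits.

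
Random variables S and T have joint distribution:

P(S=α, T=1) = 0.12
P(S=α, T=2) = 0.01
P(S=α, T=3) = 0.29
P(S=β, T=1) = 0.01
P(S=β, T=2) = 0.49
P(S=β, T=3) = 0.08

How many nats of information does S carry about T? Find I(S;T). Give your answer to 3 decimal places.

0.403 nats

Marginals: p(S) = (0.4200, 0.5800), p(T) = (0.1300, 0.5000, 0.3700).
I(S;T) = Σ p(x,y)·ln[p(x,y)/(p(x)p(y))].
  (α,1): 0.12·ln(2.1978) = 0.0945
  (α,2): 0.01·ln(0.0476) = -0.0304
  (α,3): 0.29·ln(1.8662) = 0.1809
  (β,1): 0.01·ln(0.1326) = -0.0202
  (β,2): 0.49·ln(1.6897) = 0.2570
  (β,3): 0.08·ln(0.3728) = -0.0789
Sum = 0.403 nats.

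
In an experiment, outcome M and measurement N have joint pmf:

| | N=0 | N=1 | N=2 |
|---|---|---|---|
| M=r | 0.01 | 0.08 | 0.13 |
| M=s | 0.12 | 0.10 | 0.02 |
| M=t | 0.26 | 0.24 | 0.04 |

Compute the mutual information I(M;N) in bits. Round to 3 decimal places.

0.228 bits

Marginals: p(M) = (0.2200, 0.2400, 0.5400), p(N) = (0.3900, 0.4200, 0.1900).
I(M;N) = H(M) + H(N) − H(M,N).
H(M) = 1.4548, H(N) = 1.5107, H(M,N) = 2.7379.
I(M;N) = 1.4548 + 1.5107 − 2.7379 = 0.228 bits.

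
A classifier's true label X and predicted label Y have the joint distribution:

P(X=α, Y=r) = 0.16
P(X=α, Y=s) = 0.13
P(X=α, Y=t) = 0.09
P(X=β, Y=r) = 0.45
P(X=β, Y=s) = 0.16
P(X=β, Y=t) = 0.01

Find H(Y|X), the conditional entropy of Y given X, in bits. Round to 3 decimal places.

1.168 bits

Marginals: p(X) = (0.3800, 0.6200), p(Y) = (0.6100, 0.2900, 0.1000).
H(Y|X) = Σ p(X) · H(Y|X=·).
  X=α: p=0.3800, H(Y|X=α) = 1.5470
  X=β: p=0.6200, H(Y|X=β) = 0.9359
Weighted sum = 1.168 bits.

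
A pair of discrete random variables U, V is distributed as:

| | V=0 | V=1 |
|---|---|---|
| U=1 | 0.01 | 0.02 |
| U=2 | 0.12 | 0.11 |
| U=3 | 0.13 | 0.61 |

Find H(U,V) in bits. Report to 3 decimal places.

H(U,V) = −Σ p(x,y)·log₂ p(x,y) over all 6 cells.
  cell (1,0): −0.01·log₂0.01 = 0.0664
  cell (1,1): −0.02·log₂0.02 = 0.1129
  cell (2,0): −0.12·log₂0.12 = 0.3671
  cell (2,1): −0.11·log₂0.11 = 0.3503
  cell (3,0): −0.13·log₂0.13 = 0.3826
  cell (3,1): −0.61·log₂0.61 = 0.4350
Sum = 1.714 bits.

1.714 bits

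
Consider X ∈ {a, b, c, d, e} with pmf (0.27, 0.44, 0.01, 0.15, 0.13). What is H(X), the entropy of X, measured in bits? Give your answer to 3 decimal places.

1.891 bits

H(X) = −Σ p·log₂ p.
  −(0.27)·log₂(0.27) = 0.5100
  −(0.44)·log₂(0.44) = 0.5211
  −(0.01)·log₂(0.01) = 0.0664
  −(0.15)·log₂(0.15) = 0.4105
  −(0.13)·log₂(0.13) = 0.3826
Sum: 0.5100 + 0.5211 + 0.0664 + 0.4105 + 0.3826 = 1.891 bits.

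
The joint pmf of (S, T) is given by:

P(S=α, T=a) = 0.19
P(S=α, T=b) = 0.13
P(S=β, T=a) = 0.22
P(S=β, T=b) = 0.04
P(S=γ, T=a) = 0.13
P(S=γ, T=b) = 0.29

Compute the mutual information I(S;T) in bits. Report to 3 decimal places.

Marginals: p(S) = (0.3200, 0.2600, 0.4200), p(T) = (0.5400, 0.4600).
I(S;T) = H(S) + H(T) − H(S,T).
H(S) = 1.5570, H(T) = 0.9954, H(S,T) = 2.4047.
I(S;T) = 1.5570 + 0.9954 − 2.4047 = 0.148 bits.

0.148 bits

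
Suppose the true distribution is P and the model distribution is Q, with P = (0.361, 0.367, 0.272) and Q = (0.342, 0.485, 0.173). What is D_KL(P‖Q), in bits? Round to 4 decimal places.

D(P‖Q) = Σ p·log₂(p/q).
  0.361·log₂(0.361/0.342) = 0.02816
  0.367·log₂(0.367/0.485) = -0.14761
  0.272·log₂(0.272/0.173) = 0.17757
D(P‖Q) = 0.0581 bits.

0.0581 bits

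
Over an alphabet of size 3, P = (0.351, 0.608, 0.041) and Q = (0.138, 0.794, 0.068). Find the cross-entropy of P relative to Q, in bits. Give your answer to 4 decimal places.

H(P,Q) = −Σ p·log₂ q.
  −0.351·log₂(0.138) = 1.00290
  −0.608·log₂(0.794) = 0.20234
  −0.041·log₂(0.068) = 0.15901
H(P,Q) = 1.3642 bits.

1.3642 bits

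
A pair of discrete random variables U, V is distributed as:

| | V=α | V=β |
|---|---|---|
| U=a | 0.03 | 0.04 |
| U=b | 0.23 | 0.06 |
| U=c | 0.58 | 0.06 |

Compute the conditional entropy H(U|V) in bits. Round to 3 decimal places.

Marginals: p(U) = (0.0700, 0.2900, 0.6400), p(V) = (0.8400, 0.1600).
H(U|V) = Σ p(V) · H(U|V=·).
  V=α: p=0.8400, H(U|V=α) = 1.0523
  V=β: p=0.1600, H(U|V=β) = 1.5613
Weighted sum = 1.134 bits.

1.134 bits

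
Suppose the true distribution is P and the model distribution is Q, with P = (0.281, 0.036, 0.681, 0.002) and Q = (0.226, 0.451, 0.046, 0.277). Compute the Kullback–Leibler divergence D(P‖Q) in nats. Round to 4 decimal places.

1.7956 nats

D(P‖Q) = Σ p·ln(p/q).
  0.281·ln(0.281/0.226) = 0.06121
  0.036·ln(0.036/0.451) = -0.09101
  0.681·ln(0.681/0.046) = 1.83524
  0.002·ln(0.002/0.277) = -0.00986
D(P‖Q) = 1.7956 nats.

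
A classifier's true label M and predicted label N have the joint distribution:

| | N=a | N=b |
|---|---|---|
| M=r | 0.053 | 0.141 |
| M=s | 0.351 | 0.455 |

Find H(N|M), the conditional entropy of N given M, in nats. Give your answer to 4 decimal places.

Marginals: p(M) = (0.1940, 0.8060), p(N) = (0.4040, 0.5960).
H(N|M) = Σ p(M) · H(N|M=·).
  M=r: p=0.1940, H(N|M=r) = 0.5864
  M=s: p=0.8060, H(N|M=s) = 0.6848
Weighted sum = 0.6657 nats.

0.6657 nats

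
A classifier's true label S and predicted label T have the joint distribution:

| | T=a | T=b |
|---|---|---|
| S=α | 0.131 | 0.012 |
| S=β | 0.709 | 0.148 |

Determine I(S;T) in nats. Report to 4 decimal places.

0.0041 nats

Marginals: p(S) = (0.1430, 0.8570), p(T) = (0.8400, 0.1600).
I(S;T) = Σ p(x,y)·ln[p(x,y)/(p(x)p(y))].
  (α,a): 0.131·ln(1.0906) = 0.01136
  (α,b): 0.012·ln(0.5245) = -0.00774
  (β,a): 0.709·ln(0.9849) = -0.01080
  (β,b): 0.148·ln(1.0793) = 0.01130
Sum = 0.0041 nats.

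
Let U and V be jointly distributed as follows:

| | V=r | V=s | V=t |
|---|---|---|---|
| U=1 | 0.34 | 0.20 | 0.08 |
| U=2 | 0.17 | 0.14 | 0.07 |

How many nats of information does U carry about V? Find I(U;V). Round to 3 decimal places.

Marginals: p(U) = (0.6200, 0.3800), p(V) = (0.5100, 0.3400, 0.1500).
I(U;V) = Σ p(x,y)·ln[p(x,y)/(p(x)p(y))].
  (1,r): 0.34·ln(1.0753) = 0.0247
  (1,s): 0.20·ln(0.9488) = -0.0105
  (1,t): 0.08·ln(0.8602) = -0.0120
  (2,r): 0.17·ln(0.8772) = -0.0223
  (2,s): 0.14·ln(1.0836) = 0.0112
  (2,t): 0.07·ln(1.2281) = 0.0144
Sum = 0.005 nats.

0.005 nats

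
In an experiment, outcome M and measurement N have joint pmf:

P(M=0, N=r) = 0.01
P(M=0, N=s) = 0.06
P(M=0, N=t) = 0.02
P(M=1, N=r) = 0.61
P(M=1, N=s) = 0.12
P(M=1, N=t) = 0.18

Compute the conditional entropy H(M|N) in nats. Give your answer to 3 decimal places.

0.231 nats

Chain rule: H(M|N) = H(M,N) − H(N).
Marginals: p(M) = (0.0900, 0.9100), p(N) = (0.6200, 0.1800, 0.2000).
H(M,N) = 1.1577 nats; H(N) = 0.9269 nats.
H(M|N) = 1.1577 − 0.9269 = 0.231 nats.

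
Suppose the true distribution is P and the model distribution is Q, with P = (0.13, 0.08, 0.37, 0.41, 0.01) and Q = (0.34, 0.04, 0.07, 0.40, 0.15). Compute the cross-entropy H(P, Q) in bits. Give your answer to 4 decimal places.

H(P,Q) = −Σ p·log₂ q.
  −0.13·log₂(0.34) = 0.20233
  −0.08·log₂(0.04) = 0.37151
  −0.37·log₂(0.07) = 1.41951
  −0.41·log₂(0.40) = 0.54199
  −0.01·log₂(0.15) = 0.02737
H(P,Q) = 2.5627 bits.

2.5627 bits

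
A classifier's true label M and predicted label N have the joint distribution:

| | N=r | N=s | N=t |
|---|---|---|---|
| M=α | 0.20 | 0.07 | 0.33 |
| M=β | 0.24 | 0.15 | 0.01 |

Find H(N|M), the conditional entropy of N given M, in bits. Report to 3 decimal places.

Marginals: p(M) = (0.6000, 0.4000), p(N) = (0.4400, 0.2200, 0.3400).
H(N|M) = Σ p(M) · H(N|M=·).
  M=α: p=0.6000, H(N|M=α) = 1.3643
  M=β: p=0.4000, H(N|M=β) = 1.1059
Weighted sum = 1.261 bits.

1.261 bits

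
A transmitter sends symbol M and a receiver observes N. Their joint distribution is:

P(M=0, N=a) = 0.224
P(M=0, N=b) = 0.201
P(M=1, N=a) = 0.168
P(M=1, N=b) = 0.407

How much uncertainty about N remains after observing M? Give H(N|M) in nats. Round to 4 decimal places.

Chain rule: H(N|M) = H(M,N) − H(M).
Marginals: p(M) = (0.4250, 0.5750), p(N) = (0.3920, 0.6080).
H(M,N) = 1.3232 nats; H(M) = 0.6819 nats.
H(N|M) = 1.3232 − 0.6819 = 0.6413 nats.

0.6413 nats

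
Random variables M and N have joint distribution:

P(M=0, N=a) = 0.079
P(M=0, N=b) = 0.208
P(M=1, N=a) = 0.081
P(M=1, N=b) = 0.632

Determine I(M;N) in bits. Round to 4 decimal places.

0.0265 bits

Marginals: p(M) = (0.2870, 0.7130), p(N) = (0.1600, 0.8400).
I(M;N) = Σ p(x,y)·log₂[p(x,y)/(p(x)p(y))].
  (0,a): 0.079·log₂(1.7204) = 0.06184
  (0,b): 0.208·log₂(0.8628) = -0.04429
  (1,a): 0.081·log₂(0.7100) = -0.04002
  (1,b): 0.632·log₂(1.0552) = 0.04902
Sum = 0.0265 bits.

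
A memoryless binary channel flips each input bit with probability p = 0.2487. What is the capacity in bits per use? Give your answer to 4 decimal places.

Binary symmetric channel: C = 1 − h₂(ε) where h₂ is the binary entropy function.
h₂(0.2487) = −0.2487·log₂0.2487 − 0.7513·log₂0.7513 = 0.8092.
C = 1 − 0.8092 = 0.1908 bits per channel use.

0.1908 bits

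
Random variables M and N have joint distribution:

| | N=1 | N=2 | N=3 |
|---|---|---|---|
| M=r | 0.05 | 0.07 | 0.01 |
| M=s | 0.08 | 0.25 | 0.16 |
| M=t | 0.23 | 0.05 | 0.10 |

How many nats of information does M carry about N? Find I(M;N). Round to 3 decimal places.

Marginals: p(M) = (0.1300, 0.4900, 0.3800), p(N) = (0.3600, 0.3700, 0.2700).
I(M;N) = Σ p(x,y)·ln[p(x,y)/(p(x)p(y))].
  (r,1): 0.05·ln(1.0684) = 0.0033
  (r,2): 0.07·ln(1.4553) = 0.0263
  (r,3): 0.01·ln(0.2849) = -0.0126
  (s,1): 0.08·ln(0.4535) = -0.0633
  (s,2): 0.25·ln(1.3789) = 0.0803
  (s,3): 0.16·ln(1.2094) = 0.0304
  (t,1): 0.23·ln(1.6813) = 0.1195
  (t,2): 0.05·ln(0.3556) = -0.0517
  (t,3): 0.10·ln(0.9747) = -0.0026
Sum = 0.130 nats.

0.130 nats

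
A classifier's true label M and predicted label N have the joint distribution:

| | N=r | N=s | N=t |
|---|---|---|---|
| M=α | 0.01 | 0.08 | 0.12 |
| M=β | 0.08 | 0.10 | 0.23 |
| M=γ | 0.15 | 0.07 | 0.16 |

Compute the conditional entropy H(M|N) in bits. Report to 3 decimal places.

1.449 bits

Marginals: p(M) = (0.2100, 0.4100, 0.3800), p(N) = (0.2400, 0.2500, 0.5100).
H(M|N) = Σ p(N) · H(M|N=·).
  N=r: p=0.2400, H(M|N=r) = 1.1432
  N=s: p=0.2500, H(M|N=s) = 1.5690
  N=t: p=0.5100, H(M|N=t) = 1.5340
Weighted sum = 1.449 bits.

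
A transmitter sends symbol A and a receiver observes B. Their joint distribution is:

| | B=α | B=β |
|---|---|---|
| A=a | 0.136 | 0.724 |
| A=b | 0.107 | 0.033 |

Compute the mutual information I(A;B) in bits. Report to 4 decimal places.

Marginals: p(A) = (0.8600, 0.1400), p(B) = (0.2430, 0.7570).
I(A;B) = H(A) + H(B) − H(A,B).
H(A) = 0.5842, H(B) = 0.8000, H(A,B) = 1.2362.
I(A;B) = 0.5842 + 0.8000 − 1.2362 = 0.1480 bits.

0.1480 bits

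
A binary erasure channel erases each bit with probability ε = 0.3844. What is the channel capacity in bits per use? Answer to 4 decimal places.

Binary erasure channel: capacity C = 1 − ε.
C = 1 − 0.3844 = 0.6156 bits per channel use.

0.6156 bits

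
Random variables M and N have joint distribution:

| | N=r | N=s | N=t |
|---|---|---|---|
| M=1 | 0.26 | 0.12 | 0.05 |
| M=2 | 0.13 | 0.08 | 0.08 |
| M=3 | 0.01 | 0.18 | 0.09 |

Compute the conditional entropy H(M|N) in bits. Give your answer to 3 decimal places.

Chain rule: H(M|N) = H(M,N) − H(N).
Marginals: p(M) = (0.4300, 0.2900, 0.2800), p(N) = (0.4000, 0.3800, 0.2200).
H(M,N) = 2.8785 bits; H(N) = 1.5398 bits.
H(M|N) = 2.8785 − 1.5398 = 1.339 bits.

1.339 bits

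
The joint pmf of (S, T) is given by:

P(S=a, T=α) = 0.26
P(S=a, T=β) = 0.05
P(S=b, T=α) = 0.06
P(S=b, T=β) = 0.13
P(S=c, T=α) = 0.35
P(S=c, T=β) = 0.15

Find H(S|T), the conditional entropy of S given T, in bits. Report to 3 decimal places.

1.373 bits

Chain rule: H(S|T) = H(S,T) − H(T).
Marginals: p(S) = (0.3100, 0.1900, 0.5000), p(T) = (0.6700, 0.3300).
H(S,T) = 2.2882 bits; H(T) = 0.9149 bits.
H(S|T) = 2.2882 − 0.9149 = 1.373 bits.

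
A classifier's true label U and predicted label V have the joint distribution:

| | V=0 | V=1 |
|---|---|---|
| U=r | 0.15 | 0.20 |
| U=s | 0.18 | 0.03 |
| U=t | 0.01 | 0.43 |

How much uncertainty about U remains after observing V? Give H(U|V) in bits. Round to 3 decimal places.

1.137 bits

Marginals: p(U) = (0.3500, 0.2100, 0.4400), p(V) = (0.3400, 0.6600).
H(U|V) = Σ p(V) · H(U|V=·).
  V=0: p=0.3400, H(U|V=0) = 1.1562
  V=1: p=0.6600, H(U|V=1) = 1.1274
Weighted sum = 1.137 bits.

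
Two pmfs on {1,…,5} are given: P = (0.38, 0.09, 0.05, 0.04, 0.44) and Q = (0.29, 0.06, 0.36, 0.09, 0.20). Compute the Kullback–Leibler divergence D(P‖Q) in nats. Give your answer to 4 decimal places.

D(P‖Q) = Σ p·ln(p/q).
  0.38·ln(0.38/0.29) = 0.10271
  0.09·ln(0.09/0.06) = 0.03649
  0.05·ln(0.05/0.36) = -0.09870
  0.04·ln(0.04/0.09) = -0.03244
  0.44·ln(0.44/0.20) = 0.34692
D(P‖Q) = 0.3550 nats.

0.3550 nats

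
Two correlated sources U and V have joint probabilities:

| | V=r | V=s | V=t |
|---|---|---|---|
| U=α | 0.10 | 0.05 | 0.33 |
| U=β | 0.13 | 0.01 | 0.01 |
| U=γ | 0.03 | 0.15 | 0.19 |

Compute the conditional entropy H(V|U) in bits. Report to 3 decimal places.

Chain rule: H(V|U) = H(U,V) − H(U).
Marginals: p(U) = (0.4800, 0.1500, 0.3700), p(V) = (0.2600, 0.2100, 0.5300).
H(U,V) = 2.6092 bits; H(U) = 1.4495 bits.
H(V|U) = 2.6092 − 1.4495 = 1.160 bits.

1.160 bits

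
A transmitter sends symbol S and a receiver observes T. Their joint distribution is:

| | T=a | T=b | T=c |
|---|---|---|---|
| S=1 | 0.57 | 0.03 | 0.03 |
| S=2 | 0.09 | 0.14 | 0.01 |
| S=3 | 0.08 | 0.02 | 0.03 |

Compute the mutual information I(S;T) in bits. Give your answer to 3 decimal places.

0.244 bits

Marginals: p(S) = (0.6300, 0.2400, 0.1300), p(T) = (0.7400, 0.1900, 0.0700).
I(S;T) = Σ p(x,y)·log₂[p(x,y)/(p(x)p(y))].
  (1,a): 0.57·log₂(1.2227) = 0.1653
  (1,b): 0.03·log₂(0.2506) = -0.0599
  (1,c): 0.03·log₂(0.6803) = -0.0167
  (2,a): 0.09·log₂(0.5068) = -0.0883
  (2,b): 0.14·log₂(3.0702) = 0.2266
  (2,c): 0.01·log₂(0.5952) = -0.0075
  (3,a): 0.08·log₂(0.8316) = -0.0213
  (3,b): 0.02·log₂(0.8097) = -0.0061
  (3,c): 0.03·log₂(3.2967) = 0.0516
Sum = 0.244 bits.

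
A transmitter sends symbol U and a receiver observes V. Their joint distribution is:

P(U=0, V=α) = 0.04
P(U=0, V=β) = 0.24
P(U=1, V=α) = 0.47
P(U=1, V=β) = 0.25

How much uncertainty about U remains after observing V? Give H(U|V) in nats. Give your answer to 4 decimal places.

0.4797 nats

Marginals: p(U) = (0.2800, 0.7200), p(V) = (0.5100, 0.4900).
H(U|V) = Σ p(V) · H(U|V=·).
  V=α: p=0.5100, H(U|V=α) = 0.2749
  V=β: p=0.4900, H(U|V=β) = 0.6929
Weighted sum = 0.4797 nats.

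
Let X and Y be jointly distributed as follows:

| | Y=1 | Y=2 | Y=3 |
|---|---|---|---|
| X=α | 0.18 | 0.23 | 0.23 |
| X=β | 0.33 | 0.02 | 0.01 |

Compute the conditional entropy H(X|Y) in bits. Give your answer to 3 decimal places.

Marginals: p(X) = (0.6400, 0.3600), p(Y) = (0.5100, 0.2500, 0.2400).
H(X|Y) = Σ p(Y) · H(X|Y=·).
  Y=1: p=0.5100, H(X|Y=1) = 0.9367
  Y=2: p=0.2500, H(X|Y=2) = 0.4022
  Y=3: p=0.2400, H(X|Y=3) = 0.2499
Weighted sum = 0.638 bits.

0.638 bits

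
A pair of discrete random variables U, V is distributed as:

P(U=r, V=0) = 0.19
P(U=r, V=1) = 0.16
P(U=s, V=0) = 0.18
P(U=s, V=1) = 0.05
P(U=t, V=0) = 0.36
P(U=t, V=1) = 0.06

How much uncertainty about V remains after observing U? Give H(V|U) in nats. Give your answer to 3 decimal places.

Chain rule: H(V|U) = H(U,V) − H(U).
Marginals: p(U) = (0.3500, 0.2300, 0.4200), p(V) = (0.7300, 0.2700).
H(U,V) = 1.6038 nats; H(U) = 1.0698 nats.
H(V|U) = 1.6038 − 1.0698 = 0.534 nats.

0.534 nats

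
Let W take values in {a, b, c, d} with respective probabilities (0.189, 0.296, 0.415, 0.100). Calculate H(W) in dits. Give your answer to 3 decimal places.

H(W) = −Σ p·log₁₀ p.
  −(0.189)·log₁₀(0.189) = 0.1367
  −(0.296)·log₁₀(0.296) = 0.1565
  −(0.415)·log₁₀(0.415) = 0.1585
  −(0.100)·log₁₀(0.100) = 0.1000
Sum: 0.1367 + 0.1565 + 0.1585 + 0.1000 = 0.552 dits.

0.552 dits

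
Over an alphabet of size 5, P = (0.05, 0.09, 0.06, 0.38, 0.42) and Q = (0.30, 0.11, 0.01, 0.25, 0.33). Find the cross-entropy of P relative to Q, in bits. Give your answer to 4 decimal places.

H(P,Q) = −Σ p·log₂ q.
  −0.05·log₂(0.30) = 0.08685
  −0.09·log₂(0.11) = 0.28660
  −0.06·log₂(0.01) = 0.39863
  −0.38·log₂(0.25) = 0.76000
  −0.42·log₂(0.33) = 0.67177
H(P,Q) = 2.2039 bits.

2.2039 bits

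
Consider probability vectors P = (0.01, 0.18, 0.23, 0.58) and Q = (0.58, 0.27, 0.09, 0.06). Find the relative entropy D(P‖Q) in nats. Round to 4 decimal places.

1.4181 nats

D(P‖Q) = Σ p·ln(p/q).
  0.01·ln(0.01/0.58) = -0.04060
  0.18·ln(0.18/0.27) = -0.07298
  0.23·ln(0.23/0.09) = 0.21580
  0.58·ln(0.58/0.06) = 1.31584
D(P‖Q) = 1.4181 nats.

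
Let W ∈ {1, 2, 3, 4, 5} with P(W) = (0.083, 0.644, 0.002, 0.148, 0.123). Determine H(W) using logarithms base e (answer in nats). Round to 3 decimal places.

H(W) = −Σ p·ln p.
  −(0.083)·ln(0.083) = 0.2066
  −(0.644)·ln(0.644) = 0.2834
  −(0.002)·ln(0.002) = 0.0124
  −(0.148)·ln(0.148) = 0.2828
  −(0.123)·ln(0.123) = 0.2578
Sum: 0.2066 + 0.2834 + 0.0124 + 0.2828 + 0.2578 = 1.043 nats.

1.043 nats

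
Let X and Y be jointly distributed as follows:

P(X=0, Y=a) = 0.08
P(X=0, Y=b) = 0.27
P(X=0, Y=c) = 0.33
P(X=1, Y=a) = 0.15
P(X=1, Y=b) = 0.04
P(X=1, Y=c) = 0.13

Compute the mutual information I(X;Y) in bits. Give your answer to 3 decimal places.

Marginals: p(X) = (0.6800, 0.3200), p(Y) = (0.2300, 0.3100, 0.4600).
I(X;Y) = Σ p(x,y)·log₂[p(x,y)/(p(x)p(y))].
  (0,a): 0.08·log₂(0.5115) = -0.0774
  (0,b): 0.27·log₂(1.2808) = 0.0964
  (0,c): 0.33·log₂(1.0550) = 0.0255
  (1,a): 0.15·log₂(2.0380) = 0.1541
  (1,b): 0.04·log₂(0.4032) = -0.0524
  (1,c): 0.13·log₂(0.8832) = -0.0233
Sum = 0.123 bits.

0.123 bits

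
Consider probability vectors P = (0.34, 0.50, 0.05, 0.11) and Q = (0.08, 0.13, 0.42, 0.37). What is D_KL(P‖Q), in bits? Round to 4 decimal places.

D(P‖Q) = Σ p·log₂(p/q).
  0.34·log₂(0.34/0.08) = 0.70974
  0.50·log₂(0.50/0.13) = 0.97171
  0.05·log₂(0.05/0.42) = -0.15352
  0.11·log₂(0.11/0.37) = -0.19250
D(P‖Q) = 1.3354 bits.

1.3354 bits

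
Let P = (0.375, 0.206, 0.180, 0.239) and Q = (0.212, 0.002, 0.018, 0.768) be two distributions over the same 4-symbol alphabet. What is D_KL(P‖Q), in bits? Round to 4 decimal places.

1.8814 bits

D(P‖Q) = Σ p·log₂(p/q).
  0.375·log₂(0.375/0.212) = 0.30856
  0.206·log₂(0.206/0.002) = 1.37742
  0.180·log₂(0.180/0.018) = 0.59795
  0.239·log₂(0.239/0.768) = -0.40250
D(P‖Q) = 1.8814 bits.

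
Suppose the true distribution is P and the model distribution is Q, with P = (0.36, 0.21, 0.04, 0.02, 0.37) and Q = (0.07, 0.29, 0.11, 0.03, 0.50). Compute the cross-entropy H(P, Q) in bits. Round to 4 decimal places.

2.3547 bits

H(P,Q) = −Σ p·log₂ q.
  −0.36·log₂(0.07) = 1.38114
  −0.21·log₂(0.29) = 0.37503
  −0.04·log₂(0.11) = 0.12738
  −0.02·log₂(0.03) = 0.10118
  −0.37·log₂(0.50) = 0.37000
H(P,Q) = 2.3547 bits.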